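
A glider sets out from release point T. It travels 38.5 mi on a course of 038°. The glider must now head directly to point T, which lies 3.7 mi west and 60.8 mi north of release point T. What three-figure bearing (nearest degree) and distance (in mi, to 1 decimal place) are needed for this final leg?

318°, 41.0 mi

Leg 1 (038°, 38.5 mi): east 38.5 sin 38° = 23.70, north 38.5 cos 38° = 30.34
Current position: (23.70, 30.34). Target: (-3.7, 60.8). Remaining: Δeast = -27.40, Δnorth = 30.46.
Bearing = atan2(-27.40, 30.46) mod 360° = 318.03°; distance = √((-27.40)² + (30.46)²) = 40.974 mi.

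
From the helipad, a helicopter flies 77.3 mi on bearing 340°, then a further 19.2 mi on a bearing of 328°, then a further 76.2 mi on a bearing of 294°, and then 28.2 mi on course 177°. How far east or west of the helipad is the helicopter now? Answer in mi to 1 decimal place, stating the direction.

104.7 mi west

Leg 1 (340°, 77.3 mi): east 77.3 sin 340° = -26.44, north 77.3 cos 340° = 72.64
Leg 2 (328°, 19.2 mi): east 19.2 sin 328° = -10.17, north 19.2 cos 328° = 16.28
Leg 3 (294°, 76.2 mi): east 76.2 sin 294° = -69.61, north 76.2 cos 294° = 30.99
Leg 4 (177°, 28.2 mi): east 28.2 sin 177° = 1.48, north 28.2 cos 177° = -28.16
Net east component: -104.75 mi.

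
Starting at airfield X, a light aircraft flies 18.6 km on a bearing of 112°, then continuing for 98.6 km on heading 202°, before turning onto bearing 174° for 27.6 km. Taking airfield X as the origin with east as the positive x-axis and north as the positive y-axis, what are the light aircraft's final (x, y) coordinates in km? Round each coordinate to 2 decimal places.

(-16.81, -125.84)

Leg 1 (112°, 18.6 km): east 18.6 sin 112° = 17.25, north 18.6 cos 112° = -6.97
Leg 2 (202°, 98.6 km): east 98.6 sin 202° = -36.94, north 98.6 cos 202° = -91.42
Leg 3 (174°, 27.6 km): east 27.6 sin 174° = 2.88, north 27.6 cos 174° = -27.45
Summing: -16.81 km east, -125.84 km north → (-16.81, -125.84).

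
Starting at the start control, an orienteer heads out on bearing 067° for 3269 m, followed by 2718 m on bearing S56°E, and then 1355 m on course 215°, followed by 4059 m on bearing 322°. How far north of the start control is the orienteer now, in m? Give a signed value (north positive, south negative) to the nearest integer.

Leg 1 (067°, 3269 m): east 3269 sin 67° = 3009.13, north 3269 cos 67° = 1277.30
Leg 2 (S56°E, 2718 m): east 2718 sin 124° = 2253.32, north 2718 cos 124° = -1519.89
Leg 3 (215°, 1355 m): east 1355 sin 215° = -777.20, north 1355 cos 215° = -1109.95
Leg 4 (322°, 4059 m): east 4059 sin 322° = -2498.97, north 4059 cos 322° = 3198.54
Net north component: 1846.00 m.

1846 m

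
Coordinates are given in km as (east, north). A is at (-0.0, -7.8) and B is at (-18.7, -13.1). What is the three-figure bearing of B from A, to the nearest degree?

Δeast = -18.7 − -0.0 = -18.70; Δnorth = -13.1 − -7.8 = -5.30.
Bearing = atan2(Δeast, Δnorth) mod 360° = 254.18° ≈ 254°.

254°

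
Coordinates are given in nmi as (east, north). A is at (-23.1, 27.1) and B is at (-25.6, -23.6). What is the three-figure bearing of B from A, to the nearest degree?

Δeast = -25.6 − -23.1 = -2.50; Δnorth = -23.6 − 27.1 = -50.70.
Bearing = atan2(Δeast, Δnorth) mod 360° = 182.82° ≈ 183°.

183°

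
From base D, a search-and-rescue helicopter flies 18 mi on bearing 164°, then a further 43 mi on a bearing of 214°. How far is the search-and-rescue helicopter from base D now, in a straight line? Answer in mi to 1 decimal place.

56.3 mi

Leg 1 (164°, 18 mi): east 18 sin 164° = 4.96, north 18 cos 164° = -17.30
Leg 2 (214°, 43 mi): east 43 sin 214° = -24.05, north 43 cos 214° = -35.65
Net: -19.08 east, -52.95 north. Distance = √((-19.08)² + (-52.95)²) = 56.285 mi.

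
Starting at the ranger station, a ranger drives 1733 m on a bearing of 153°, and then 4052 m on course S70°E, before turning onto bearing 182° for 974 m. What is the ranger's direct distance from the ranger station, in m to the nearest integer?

Leg 1 (153°, 1733 m): east 1733 sin 153° = 786.77, north 1733 cos 153° = -1544.11
Leg 2 (S70°E, 4052 m): east 4052 sin 110° = 3807.63, north 4052 cos 110° = -1385.87
Leg 3 (182°, 974 m): east 974 sin 182° = -33.99, north 974 cos 182° = -973.41
Net: 4560.41 east, -3903.39 north. Distance = √((4560.41)² + (-3903.39)²) = 6002.812 m.

6003 m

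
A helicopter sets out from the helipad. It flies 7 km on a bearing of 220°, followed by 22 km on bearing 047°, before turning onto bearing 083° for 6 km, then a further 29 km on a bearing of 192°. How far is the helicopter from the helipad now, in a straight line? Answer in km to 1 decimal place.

Leg 1 (220°, 7 km): east 7 sin 220° = -4.50, north 7 cos 220° = -5.36
Leg 2 (047°, 22 km): east 22 sin 47° = 16.09, north 22 cos 47° = 15.00
Leg 3 (083°, 6 km): east 6 sin 83° = 5.96, north 6 cos 83° = 0.73
Leg 4 (192°, 29 km): east 29 sin 192° = -6.03, north 29 cos 192° = -28.37
Net: 11.52 east, -17.99 north. Distance = √((11.52)² + (-17.99)²) = 21.363 km.

21.4 km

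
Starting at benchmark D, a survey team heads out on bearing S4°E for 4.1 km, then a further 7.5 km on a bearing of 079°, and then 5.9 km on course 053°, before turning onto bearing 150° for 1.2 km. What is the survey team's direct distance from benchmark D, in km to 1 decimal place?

Leg 1 (S4°E, 4.1 km): east 4.1 sin 176° = 0.29, north 4.1 cos 176° = -4.09
Leg 2 (079°, 7.5 km): east 7.5 sin 79° = 7.36, north 7.5 cos 79° = 1.43
Leg 3 (053°, 5.9 km): east 5.9 sin 53° = 4.71, north 5.9 cos 53° = 3.55
Leg 4 (150°, 1.2 km): east 1.2 sin 150° = 0.60, north 1.2 cos 150° = -1.04
Net: 12.96 east, -0.15 north. Distance = √((12.96)² + (-0.15)²) = 12.961 km.

13.0 km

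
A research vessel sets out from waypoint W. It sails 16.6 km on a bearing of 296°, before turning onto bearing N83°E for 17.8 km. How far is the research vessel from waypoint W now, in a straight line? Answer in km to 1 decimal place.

Leg 1 (296°, 16.6 km): east 16.6 sin 296° = -14.92, north 16.6 cos 296° = 7.28
Leg 2 (N83°E, 17.8 km): east 17.8 sin 83° = 17.67, north 17.8 cos 83° = 2.17
Net: 2.75 east, 9.45 north. Distance = √((2.75)² + (9.45)²) = 9.838 km.

9.8 km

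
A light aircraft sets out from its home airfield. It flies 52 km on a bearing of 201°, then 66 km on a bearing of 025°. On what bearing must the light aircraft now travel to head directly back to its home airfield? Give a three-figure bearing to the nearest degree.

219°

Leg 1 (201°, 52 km): east 52 sin 201° = -18.64, north 52 cos 201° = -48.55
Leg 2 (025°, 66 km): east 66 sin 25° = 27.89, north 66 cos 25° = 59.82
Net displacement: 9.26 east, 11.27 north. Direction back to start is (-9.26, -11.27): bearing = atan2(-9.26, -11.27) mod 360° = 219.40° ≈ 219°.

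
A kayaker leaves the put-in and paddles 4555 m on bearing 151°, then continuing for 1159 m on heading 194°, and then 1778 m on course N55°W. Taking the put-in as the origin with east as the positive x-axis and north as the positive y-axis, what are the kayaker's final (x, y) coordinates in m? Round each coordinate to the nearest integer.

(471, -4089)

Leg 1 (151°, 4555 m): east 4555 sin 151° = 2208.31, north 4555 cos 151° = -3983.89
Leg 2 (194°, 1159 m): east 1159 sin 194° = -280.39, north 1159 cos 194° = -1124.57
Leg 3 (N55°W, 1778 m): east 1778 sin 305° = -1456.45, north 1778 cos 305° = 1019.82
Summing: 471.47 m east, -4088.65 m north → (471, -4089).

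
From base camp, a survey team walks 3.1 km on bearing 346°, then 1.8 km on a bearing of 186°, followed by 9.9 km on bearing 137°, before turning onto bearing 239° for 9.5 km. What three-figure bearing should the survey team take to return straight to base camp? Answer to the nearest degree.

Leg 1 (346°, 3.1 km): east 3.1 sin 346° = -0.75, north 3.1 cos 346° = 3.01
Leg 2 (186°, 1.8 km): east 1.8 sin 186° = -0.19, north 1.8 cos 186° = -1.79
Leg 3 (137°, 9.9 km): east 9.9 sin 137° = 6.75, north 9.9 cos 137° = -7.24
Leg 4 (239°, 9.5 km): east 9.5 sin 239° = -8.14, north 9.5 cos 239° = -4.89
Net displacement: -2.33 east, -10.92 north. Direction back to start is (2.33, 10.92): bearing = atan2(2.33, 10.92) mod 360° = 12.05° ≈ 012°.

012°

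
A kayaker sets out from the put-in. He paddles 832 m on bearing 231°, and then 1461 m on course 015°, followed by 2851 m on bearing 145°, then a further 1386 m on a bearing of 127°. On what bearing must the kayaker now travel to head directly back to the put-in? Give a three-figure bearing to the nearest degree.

Leg 1 (231°, 832 m): east 832 sin 231° = -646.59, north 832 cos 231° = -523.59
Leg 2 (015°, 1461 m): east 1461 sin 15° = 378.13, north 1461 cos 15° = 1411.22
Leg 3 (145°, 2851 m): east 2851 sin 145° = 1635.27, north 2851 cos 145° = -2335.40
Leg 4 (127°, 1386 m): east 1386 sin 127° = 1106.91, north 1386 cos 127° = -834.12
Net displacement: 2473.72 east, -2281.90 north. Direction back to start is (-2473.72, 2281.90): bearing = atan2(-2473.72, 2281.90) mod 360° = 312.69° ≈ 313°.

313°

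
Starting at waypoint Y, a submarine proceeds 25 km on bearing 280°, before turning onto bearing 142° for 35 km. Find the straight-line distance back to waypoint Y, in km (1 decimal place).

23.4 km

Leg 1 (280°, 25 km): east 25 sin 280° = -24.62, north 25 cos 280° = 4.34
Leg 2 (142°, 35 km): east 35 sin 142° = 21.55, north 35 cos 142° = -27.58
Net: -3.07 east, -23.24 north. Distance = √((-3.07)² + (-23.24)²) = 23.441 km.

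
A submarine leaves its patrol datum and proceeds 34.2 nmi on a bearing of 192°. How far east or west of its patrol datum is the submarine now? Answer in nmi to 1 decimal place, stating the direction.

Leg 1 (192°, 34.2 nmi): east 34.2 sin 192° = -7.11, north 34.2 cos 192° = -33.45
Net east component: -7.11 nmi.

7.1 nmi west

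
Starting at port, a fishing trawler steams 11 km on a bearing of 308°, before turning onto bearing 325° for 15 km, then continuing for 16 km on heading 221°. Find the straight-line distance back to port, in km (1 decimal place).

28.6 km

Leg 1 (308°, 11 km): east 11 sin 308° = -8.67, north 11 cos 308° = 6.77
Leg 2 (325°, 15 km): east 15 sin 325° = -8.60, north 15 cos 325° = 12.29
Leg 3 (221°, 16 km): east 16 sin 221° = -10.50, north 16 cos 221° = -12.08
Net: -27.77 east, 6.98 north. Distance = √((-27.77)² + (6.98)²) = 28.634 km.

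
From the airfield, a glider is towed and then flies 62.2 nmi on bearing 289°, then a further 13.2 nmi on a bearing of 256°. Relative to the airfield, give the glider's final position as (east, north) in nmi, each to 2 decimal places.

(-71.62, 17.06)

Leg 1 (289°, 62.2 nmi): east 62.2 sin 289° = -58.81, north 62.2 cos 289° = 20.25
Leg 2 (256°, 13.2 nmi): east 13.2 sin 256° = -12.81, north 13.2 cos 256° = -3.19
Summing: -71.62 nmi east, 17.06 nmi north → (-71.62, 17.06).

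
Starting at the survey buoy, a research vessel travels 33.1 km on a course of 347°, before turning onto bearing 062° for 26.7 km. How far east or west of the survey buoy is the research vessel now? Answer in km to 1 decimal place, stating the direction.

Leg 1 (347°, 33.1 km): east 33.1 sin 347° = -7.45, north 33.1 cos 347° = 32.25
Leg 2 (062°, 26.7 km): east 26.7 sin 62° = 23.57, north 26.7 cos 62° = 12.53
Net east component: 16.13 km.

16.1 km east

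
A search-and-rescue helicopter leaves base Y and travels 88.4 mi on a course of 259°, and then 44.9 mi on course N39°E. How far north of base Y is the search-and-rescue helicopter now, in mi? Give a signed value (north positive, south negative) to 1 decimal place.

18.0 mi

Leg 1 (259°, 88.4 mi): east 88.4 sin 259° = -86.78, north 88.4 cos 259° = -16.87
Leg 2 (N39°E, 44.9 mi): east 44.9 sin 39° = 28.26, north 44.9 cos 39° = 34.89
Net north component: 18.03 mi.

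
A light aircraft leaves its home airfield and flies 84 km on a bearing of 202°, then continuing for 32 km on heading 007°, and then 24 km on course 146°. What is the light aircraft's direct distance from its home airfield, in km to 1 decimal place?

Leg 1 (202°, 84 km): east 84 sin 202° = -31.47, north 84 cos 202° = -77.88
Leg 2 (007°, 32 km): east 32 sin 7° = 3.90, north 32 cos 7° = 31.76
Leg 3 (146°, 24 km): east 24 sin 146° = 13.42, north 24 cos 146° = -19.90
Net: -14.15 east, -66.02 north. Distance = √((-14.15)² + (-66.02)²) = 67.518 km.

67.5 km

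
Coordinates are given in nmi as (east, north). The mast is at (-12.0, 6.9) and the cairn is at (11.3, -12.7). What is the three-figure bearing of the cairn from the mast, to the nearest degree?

130°

Δeast = 11.3 − -12.0 = 23.30; Δnorth = -12.7 − 6.9 = -19.60.
Bearing = atan2(Δeast, Δnorth) mod 360° = 130.07° ≈ 130°.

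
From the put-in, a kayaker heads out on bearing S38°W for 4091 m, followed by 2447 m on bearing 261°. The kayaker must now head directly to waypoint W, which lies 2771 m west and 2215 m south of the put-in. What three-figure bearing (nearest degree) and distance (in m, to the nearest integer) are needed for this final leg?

057°, 2573 m

Leg 1 (S38°W, 4091 m): east 4091 sin 218° = -2518.67, north 4091 cos 218° = -3223.75
Leg 2 (261°, 2447 m): east 2447 sin 261° = -2416.87, north 2447 cos 261° = -382.80
Current position: (-4935.54, -3606.55). Target: (-2771, -2215). Remaining: Δeast = 2164.54, Δnorth = 1391.55.
Bearing = atan2(2164.54, 1391.55) mod 360° = 57.26°; distance = √((2164.54)² + (1391.55)²) = 2573.258 m.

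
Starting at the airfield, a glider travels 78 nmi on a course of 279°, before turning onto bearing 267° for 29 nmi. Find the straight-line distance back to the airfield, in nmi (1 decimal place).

106.5 nmi

Leg 1 (279°, 78 nmi): east 78 sin 279° = -77.04, north 78 cos 279° = 12.20
Leg 2 (267°, 29 nmi): east 29 sin 267° = -28.96, north 29 cos 267° = -1.52
Net: -106.00 east, 10.68 north. Distance = √((-106.00)² + (10.68)²) = 106.537 nmi.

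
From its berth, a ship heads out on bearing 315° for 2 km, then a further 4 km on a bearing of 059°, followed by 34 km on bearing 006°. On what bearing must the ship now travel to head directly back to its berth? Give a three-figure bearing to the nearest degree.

188°

Leg 1 (315°, 2 km): east 2 sin 315° = -1.41, north 2 cos 315° = 1.41
Leg 2 (059°, 4 km): east 4 sin 59° = 3.43, north 4 cos 59° = 2.06
Leg 3 (006°, 34 km): east 34 sin 6° = 3.55, north 34 cos 6° = 33.81
Net displacement: 5.57 east, 37.29 north. Direction back to start is (-5.57, -37.29): bearing = atan2(-5.57, -37.29) mod 360° = 188.49° ≈ 188°.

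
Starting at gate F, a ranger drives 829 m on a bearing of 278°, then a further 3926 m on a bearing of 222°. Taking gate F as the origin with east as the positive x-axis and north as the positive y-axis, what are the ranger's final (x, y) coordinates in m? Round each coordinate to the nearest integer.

Leg 1 (278°, 829 m): east 829 sin 278° = -820.93, north 829 cos 278° = 115.37
Leg 2 (222°, 3926 m): east 3926 sin 222° = -2627.01, north 3926 cos 222° = -2917.59
Summing: -3447.94 m east, -2802.21 m north → (-3448, -2802).

(-3448, -2802)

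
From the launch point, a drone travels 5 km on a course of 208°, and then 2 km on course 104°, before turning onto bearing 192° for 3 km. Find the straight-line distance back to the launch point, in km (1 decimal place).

Leg 1 (208°, 5 km): east 5 sin 208° = -2.35, north 5 cos 208° = -4.41
Leg 2 (104°, 2 km): east 2 sin 104° = 1.94, north 2 cos 104° = -0.48
Leg 3 (192°, 3 km): east 3 sin 192° = -0.62, north 3 cos 192° = -2.93
Net: -1.03 east, -7.83 north. Distance = √((-1.03)² + (-7.83)²) = 7.901 km.

7.9 km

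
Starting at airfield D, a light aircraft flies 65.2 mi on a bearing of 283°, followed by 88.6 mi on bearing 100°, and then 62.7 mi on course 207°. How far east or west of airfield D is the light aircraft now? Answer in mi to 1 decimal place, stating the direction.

4.7 mi west

Leg 1 (283°, 65.2 mi): east 65.2 sin 283° = -63.53, north 65.2 cos 283° = 14.67
Leg 2 (100°, 88.6 mi): east 88.6 sin 100° = 87.25, north 88.6 cos 100° = -15.39
Leg 3 (207°, 62.7 mi): east 62.7 sin 207° = -28.47, north 62.7 cos 207° = -55.87
Net east component: -4.74 mi.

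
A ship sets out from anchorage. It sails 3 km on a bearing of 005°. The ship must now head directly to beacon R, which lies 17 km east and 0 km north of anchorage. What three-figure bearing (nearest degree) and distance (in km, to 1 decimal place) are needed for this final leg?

Leg 1 (005°, 3 km): east 3 sin 5° = 0.26, north 3 cos 5° = 2.99
Current position: (0.26, 2.99). Target: (17, 0). Remaining: Δeast = 16.74, Δnorth = -2.99.
Bearing = atan2(16.74, -2.99) mod 360° = 100.12°; distance = √((16.74)² + (-2.99)²) = 17.003 km.

100°, 17.0 km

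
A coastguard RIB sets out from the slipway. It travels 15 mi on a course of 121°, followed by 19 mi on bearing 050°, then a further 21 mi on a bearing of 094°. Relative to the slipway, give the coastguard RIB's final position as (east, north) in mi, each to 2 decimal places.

Leg 1 (121°, 15 mi): east 15 sin 121° = 12.86, north 15 cos 121° = -7.73
Leg 2 (050°, 19 mi): east 19 sin 50° = 14.55, north 19 cos 50° = 12.21
Leg 3 (094°, 21 mi): east 21 sin 94° = 20.95, north 21 cos 94° = -1.46
Summing: 48.36 mi east, 3.02 mi north → (48.36, 3.02).

(48.36, 3.02)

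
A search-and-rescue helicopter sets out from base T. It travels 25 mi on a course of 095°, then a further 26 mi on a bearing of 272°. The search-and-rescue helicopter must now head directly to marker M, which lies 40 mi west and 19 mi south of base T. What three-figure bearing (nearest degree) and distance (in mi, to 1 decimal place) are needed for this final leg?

246°, 42.8 mi

Leg 1 (095°, 25 mi): east 25 sin 95° = 24.90, north 25 cos 95° = -2.18
Leg 2 (272°, 26 mi): east 26 sin 272° = -25.98, north 26 cos 272° = 0.91
Current position: (-1.08, -1.27). Target: (-40, -19). Remaining: Δeast = -38.92, Δnorth = -17.73.
Bearing = atan2(-38.92, -17.73) mod 360° = 245.51°; distance = √((-38.92)² + (-17.73)²) = 42.768 mi.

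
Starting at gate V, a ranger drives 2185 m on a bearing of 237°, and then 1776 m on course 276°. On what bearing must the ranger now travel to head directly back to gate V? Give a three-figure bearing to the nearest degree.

Leg 1 (237°, 2185 m): east 2185 sin 237° = -1832.50, north 2185 cos 237° = -1190.04
Leg 2 (276°, 1776 m): east 1776 sin 276° = -1766.27, north 1776 cos 276° = 185.64
Net displacement: -3598.77 east, -1004.39 north. Direction back to start is (3598.77, 1004.39): bearing = atan2(3598.77, 1004.39) mod 360° = 74.41° ≈ 074°.

074°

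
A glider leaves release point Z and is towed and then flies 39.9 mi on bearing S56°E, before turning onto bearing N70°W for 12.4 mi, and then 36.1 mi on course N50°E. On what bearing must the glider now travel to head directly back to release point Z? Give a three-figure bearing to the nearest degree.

264°

Leg 1 (S56°E, 39.9 mi): east 39.9 sin 124° = 33.08, north 39.9 cos 124° = -22.31
Leg 2 (N70°W, 12.4 mi): east 12.4 sin 290° = -11.65, north 12.4 cos 290° = 4.24
Leg 3 (N50°E, 36.1 mi): east 36.1 sin 50° = 27.65, north 36.1 cos 50° = 23.20
Net displacement: 49.08 east, 5.13 north. Direction back to start is (-49.08, -5.13): bearing = atan2(-49.08, -5.13) mod 360° = 264.03° ≈ 264°.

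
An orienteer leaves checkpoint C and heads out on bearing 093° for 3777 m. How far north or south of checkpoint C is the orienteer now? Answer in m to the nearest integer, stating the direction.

198 m south

Leg 1 (093°, 3777 m): east 3777 sin 93° = 3771.82, north 3777 cos 93° = -197.67
Net north component: -197.67 m.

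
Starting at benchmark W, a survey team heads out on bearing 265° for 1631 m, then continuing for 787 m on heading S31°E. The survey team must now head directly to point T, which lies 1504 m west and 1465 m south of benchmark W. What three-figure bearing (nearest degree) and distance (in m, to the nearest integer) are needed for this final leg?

204°, 708 m

Leg 1 (265°, 1631 m): east 1631 sin 265° = -1624.79, north 1631 cos 265° = -142.15
Leg 2 (S31°E, 787 m): east 787 sin 149° = 405.33, north 787 cos 149° = -674.59
Current position: (-1219.46, -816.74). Target: (-1504, -1465). Remaining: Δeast = -284.54, Δnorth = -648.26.
Bearing = atan2(-284.54, -648.26) mod 360° = 203.70°; distance = √((-284.54)² + (-648.26)²) = 707.957 m.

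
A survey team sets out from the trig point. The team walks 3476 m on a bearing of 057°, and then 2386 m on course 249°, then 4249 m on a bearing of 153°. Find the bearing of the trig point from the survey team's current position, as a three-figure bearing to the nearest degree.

Leg 1 (057°, 3476 m): east 3476 sin 57° = 2915.22, north 3476 cos 57° = 1893.17
Leg 2 (249°, 2386 m): east 2386 sin 249° = -2227.52, north 2386 cos 249° = -855.07
Leg 3 (153°, 4249 m): east 4249 sin 153° = 1929.01, north 4249 cos 153° = -3785.89
Net displacement: 2616.70 east, -2747.79 north. Direction back to start is (-2616.70, 2747.79): bearing = atan2(-2616.70, 2747.79) mod 360° = 316.40° ≈ 316°.

316°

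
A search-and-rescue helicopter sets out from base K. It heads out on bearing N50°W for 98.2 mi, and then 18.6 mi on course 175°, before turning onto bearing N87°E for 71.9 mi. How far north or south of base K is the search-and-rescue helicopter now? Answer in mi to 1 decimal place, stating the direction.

48.4 mi north

Leg 1 (N50°W, 98.2 mi): east 98.2 sin 310° = -75.23, north 98.2 cos 310° = 63.12
Leg 2 (175°, 18.6 mi): east 18.6 sin 175° = 1.62, north 18.6 cos 175° = -18.53
Leg 3 (N87°E, 71.9 mi): east 71.9 sin 87° = 71.80, north 71.9 cos 87° = 3.76
Net north component: 48.36 mi.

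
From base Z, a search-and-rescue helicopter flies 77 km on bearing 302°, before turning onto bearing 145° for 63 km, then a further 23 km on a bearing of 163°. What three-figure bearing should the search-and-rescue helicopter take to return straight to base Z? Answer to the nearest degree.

034°

Leg 1 (302°, 77 km): east 77 sin 302° = -65.30, north 77 cos 302° = 40.80
Leg 2 (145°, 63 km): east 63 sin 145° = 36.14, north 63 cos 145° = -51.61
Leg 3 (163°, 23 km): east 23 sin 163° = 6.72, north 23 cos 163° = -22.00
Net displacement: -22.44 east, -32.80 north. Direction back to start is (22.44, 32.80): bearing = atan2(22.44, 32.80) mod 360° = 34.38° ≈ 034°.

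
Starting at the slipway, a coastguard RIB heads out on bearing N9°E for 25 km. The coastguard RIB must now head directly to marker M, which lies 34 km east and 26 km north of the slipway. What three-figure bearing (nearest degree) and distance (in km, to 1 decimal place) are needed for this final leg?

088°, 30.1 km

Leg 1 (N9°E, 25 km): east 25 sin 9° = 3.91, north 25 cos 9° = 24.69
Current position: (3.91, 24.69). Target: (34, 26). Remaining: Δeast = 30.09, Δnorth = 1.31.
Bearing = atan2(30.09, 1.31) mod 360° = 87.51°; distance = √((30.09)² + (1.31)²) = 30.118 km.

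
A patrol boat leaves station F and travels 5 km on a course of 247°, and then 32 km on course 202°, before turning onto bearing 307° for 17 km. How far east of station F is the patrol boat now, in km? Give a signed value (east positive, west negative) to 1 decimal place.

-30.2 km

Leg 1 (247°, 5 km): east 5 sin 247° = -4.60, north 5 cos 247° = -1.95
Leg 2 (202°, 32 km): east 32 sin 202° = -11.99, north 32 cos 202° = -29.67
Leg 3 (307°, 17 km): east 17 sin 307° = -13.58, north 17 cos 307° = 10.23
Net east component: -30.17 km.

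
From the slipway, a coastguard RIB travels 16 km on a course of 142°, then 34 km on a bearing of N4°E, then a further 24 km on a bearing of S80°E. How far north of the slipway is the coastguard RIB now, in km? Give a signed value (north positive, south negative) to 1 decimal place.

17.1 km

Leg 1 (142°, 16 km): east 16 sin 142° = 9.85, north 16 cos 142° = -12.61
Leg 2 (N4°E, 34 km): east 34 sin 4° = 2.37, north 34 cos 4° = 33.92
Leg 3 (S80°E, 24 km): east 24 sin 100° = 23.64, north 24 cos 100° = -4.17
Net north component: 17.14 km.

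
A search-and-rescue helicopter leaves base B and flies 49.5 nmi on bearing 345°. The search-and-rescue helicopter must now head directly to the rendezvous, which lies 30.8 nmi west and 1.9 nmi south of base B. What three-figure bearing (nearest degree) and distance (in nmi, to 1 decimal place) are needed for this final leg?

Leg 1 (345°, 49.5 nmi): east 49.5 sin 345° = -12.81, north 49.5 cos 345° = 47.81
Current position: (-12.81, 47.81). Target: (-30.8, -1.9). Remaining: Δeast = -17.99, Δnorth = -49.71.
Bearing = atan2(-17.99, -49.71) mod 360° = 199.89°; distance = √((-17.99)² + (-49.71)²) = 52.868 nmi.

200°, 52.9 nmi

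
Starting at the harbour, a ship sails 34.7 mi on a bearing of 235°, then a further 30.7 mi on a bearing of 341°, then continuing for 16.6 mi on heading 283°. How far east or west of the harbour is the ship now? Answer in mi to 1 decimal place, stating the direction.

Leg 1 (235°, 34.7 mi): east 34.7 sin 235° = -28.42, north 34.7 cos 235° = -19.90
Leg 2 (341°, 30.7 mi): east 30.7 sin 341° = -9.99, north 30.7 cos 341° = 29.03
Leg 3 (283°, 16.6 mi): east 16.6 sin 283° = -16.17, north 16.6 cos 283° = 3.73
Net east component: -54.59 mi.

54.6 mi west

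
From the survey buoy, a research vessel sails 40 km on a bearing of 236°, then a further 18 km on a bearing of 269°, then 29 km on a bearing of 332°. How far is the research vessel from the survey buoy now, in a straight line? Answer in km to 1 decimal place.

64.8 km

Leg 1 (236°, 40 km): east 40 sin 236° = -33.16, north 40 cos 236° = -22.37
Leg 2 (269°, 18 km): east 18 sin 269° = -18.00, north 18 cos 269° = -0.31
Leg 3 (332°, 29 km): east 29 sin 332° = -13.61, north 29 cos 332° = 25.61
Net: -64.77 east, 2.92 north. Distance = √((-64.77)² + (2.92)²) = 64.839 km.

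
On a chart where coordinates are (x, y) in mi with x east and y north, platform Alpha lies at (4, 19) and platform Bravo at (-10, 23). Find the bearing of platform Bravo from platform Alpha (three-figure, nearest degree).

Δeast = -10 − 4 = -14.00; Δnorth = 23 − 19 = 4.00.
Bearing = atan2(Δeast, Δnorth) mod 360° = 285.95° ≈ 286°.

286°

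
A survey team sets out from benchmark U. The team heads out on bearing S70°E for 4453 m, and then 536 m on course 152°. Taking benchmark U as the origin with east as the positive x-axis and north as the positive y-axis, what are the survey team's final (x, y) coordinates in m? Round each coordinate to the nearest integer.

(4436, -1996)

Leg 1 (S70°E, 4453 m): east 4453 sin 110° = 4184.45, north 4453 cos 110° = -1523.02
Leg 2 (152°, 536 m): east 536 sin 152° = 251.64, north 536 cos 152° = -473.26
Summing: 4436.09 m east, -1996.28 m north → (4436, -1996).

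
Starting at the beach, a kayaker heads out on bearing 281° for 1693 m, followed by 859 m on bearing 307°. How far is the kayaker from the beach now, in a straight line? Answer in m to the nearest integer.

2494 m

Leg 1 (281°, 1693 m): east 1693 sin 281° = -1661.89, north 1693 cos 281° = 323.04
Leg 2 (307°, 859 m): east 859 sin 307° = -686.03, north 859 cos 307° = 516.96
Net: -2347.92 east, 840.00 north. Distance = √((-2347.92)² + (840.00)²) = 2493.660 m.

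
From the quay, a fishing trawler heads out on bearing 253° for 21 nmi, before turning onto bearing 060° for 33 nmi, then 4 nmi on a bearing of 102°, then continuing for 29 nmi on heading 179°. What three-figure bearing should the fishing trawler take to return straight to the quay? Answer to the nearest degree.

Leg 1 (253°, 21 nmi): east 21 sin 253° = -20.08, north 21 cos 253° = -6.14
Leg 2 (060°, 33 nmi): east 33 sin 60° = 28.58, north 33 cos 60° = 16.50
Leg 3 (102°, 4 nmi): east 4 sin 102° = 3.91, north 4 cos 102° = -0.83
Leg 4 (179°, 29 nmi): east 29 sin 179° = 0.51, north 29 cos 179° = -29.00
Net displacement: 12.92 east, -19.47 north. Direction back to start is (-12.92, 19.47): bearing = atan2(-12.92, 19.47) mod 360° = 326.44° ≈ 326°.

326°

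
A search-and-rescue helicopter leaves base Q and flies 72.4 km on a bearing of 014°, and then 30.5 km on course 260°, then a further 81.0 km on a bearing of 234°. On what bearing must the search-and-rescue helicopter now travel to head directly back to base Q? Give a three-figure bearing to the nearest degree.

103°

Leg 1 (014°, 72.4 km): east 72.4 sin 14° = 17.52, north 72.4 cos 14° = 70.25
Leg 2 (260°, 30.5 km): east 30.5 sin 260° = -30.04, north 30.5 cos 260° = -5.30
Leg 3 (234°, 81.0 km): east 81.0 sin 234° = -65.53, north 81.0 cos 234° = -47.61
Net displacement: -78.05 east, 17.34 north. Direction back to start is (78.05, -17.34): bearing = atan2(78.05, -17.34) mod 360° = 102.53° ≈ 103°.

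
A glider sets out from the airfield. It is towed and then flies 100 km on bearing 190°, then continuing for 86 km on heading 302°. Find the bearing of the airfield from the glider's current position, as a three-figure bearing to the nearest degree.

060°

Leg 1 (190°, 100 km): east 100 sin 190° = -17.36, north 100 cos 190° = -98.48
Leg 2 (302°, 86 km): east 86 sin 302° = -72.93, north 86 cos 302° = 45.57
Net displacement: -90.30 east, -52.91 north. Direction back to start is (90.30, 52.91): bearing = atan2(90.30, 52.91) mod 360° = 59.63° ≈ 060°.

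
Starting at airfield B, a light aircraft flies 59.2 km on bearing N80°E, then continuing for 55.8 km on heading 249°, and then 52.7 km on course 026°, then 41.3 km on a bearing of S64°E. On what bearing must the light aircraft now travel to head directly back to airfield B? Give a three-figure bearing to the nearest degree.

254°

Leg 1 (N80°E, 59.2 km): east 59.2 sin 80° = 58.30, north 59.2 cos 80° = 10.28
Leg 2 (249°, 55.8 km): east 55.8 sin 249° = -52.09, north 55.8 cos 249° = -20.00
Leg 3 (026°, 52.7 km): east 52.7 sin 26° = 23.10, north 52.7 cos 26° = 47.37
Leg 4 (S64°E, 41.3 km): east 41.3 sin 116° = 37.12, north 41.3 cos 116° = -18.10
Net displacement: 66.43 east, 19.54 north. Direction back to start is (-66.43, -19.54): bearing = atan2(-66.43, -19.54) mod 360° = 253.61° ≈ 254°.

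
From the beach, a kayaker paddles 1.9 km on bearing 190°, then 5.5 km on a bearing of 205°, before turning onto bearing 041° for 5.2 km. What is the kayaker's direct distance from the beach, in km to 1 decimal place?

3.0 km

Leg 1 (190°, 1.9 km): east 1.9 sin 190° = -0.33, north 1.9 cos 190° = -1.87
Leg 2 (205°, 5.5 km): east 5.5 sin 205° = -2.32, north 5.5 cos 205° = -4.98
Leg 3 (041°, 5.2 km): east 5.2 sin 41° = 3.41, north 5.2 cos 41° = 3.92
Net: 0.76 east, -2.93 north. Distance = √((0.76)² + (-2.93)²) = 3.028 km.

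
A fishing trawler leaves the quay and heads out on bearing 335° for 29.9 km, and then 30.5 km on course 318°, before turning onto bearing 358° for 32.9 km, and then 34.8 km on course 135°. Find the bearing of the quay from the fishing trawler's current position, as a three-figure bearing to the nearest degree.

171°

Leg 1 (335°, 29.9 km): east 29.9 sin 335° = -12.64, north 29.9 cos 335° = 27.10
Leg 2 (318°, 30.5 km): east 30.5 sin 318° = -20.41, north 30.5 cos 318° = 22.67
Leg 3 (358°, 32.9 km): east 32.9 sin 358° = -1.15, north 32.9 cos 358° = 32.88
Leg 4 (135°, 34.8 km): east 34.8 sin 135° = 24.61, north 34.8 cos 135° = -24.61
Net displacement: -9.59 east, 58.04 north. Direction back to start is (9.59, -58.04): bearing = atan2(9.59, -58.04) mod 360° = 170.62° ≈ 171°.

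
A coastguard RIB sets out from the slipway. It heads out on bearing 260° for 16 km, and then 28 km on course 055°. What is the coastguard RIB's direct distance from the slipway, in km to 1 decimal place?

Leg 1 (260°, 16 km): east 16 sin 260° = -15.76, north 16 cos 260° = -2.78
Leg 2 (055°, 28 km): east 28 sin 55° = 22.94, north 28 cos 55° = 16.06
Net: 7.18 east, 13.28 north. Distance = √((7.18)² + (13.28)²) = 15.098 km.

15.1 km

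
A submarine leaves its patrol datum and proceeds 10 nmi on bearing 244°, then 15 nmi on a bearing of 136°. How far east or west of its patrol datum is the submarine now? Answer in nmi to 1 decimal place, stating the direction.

1.4 nmi east

Leg 1 (244°, 10 nmi): east 10 sin 244° = -8.99, north 10 cos 244° = -4.38
Leg 2 (136°, 15 nmi): east 15 sin 136° = 10.42, north 15 cos 136° = -10.79
Net east component: 1.43 nmi.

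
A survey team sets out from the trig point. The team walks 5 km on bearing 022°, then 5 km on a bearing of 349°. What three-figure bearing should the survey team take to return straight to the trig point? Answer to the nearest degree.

Leg 1 (022°, 5 km): east 5 sin 22° = 1.87, north 5 cos 22° = 4.64
Leg 2 (349°, 5 km): east 5 sin 349° = -0.95, north 5 cos 349° = 4.91
Net displacement: 0.92 east, 9.54 north. Direction back to start is (-0.92, -9.54): bearing = atan2(-0.92, -9.54) mod 360° = 185.50° ≈ 186°.

186°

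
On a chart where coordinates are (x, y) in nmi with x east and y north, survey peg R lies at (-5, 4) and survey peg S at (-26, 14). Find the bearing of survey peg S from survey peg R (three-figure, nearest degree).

295°

Δeast = -26 − -5 = -21.00; Δnorth = 14 − 4 = 10.00.
Bearing = atan2(Δeast, Δnorth) mod 360° = 295.46° ≈ 295°.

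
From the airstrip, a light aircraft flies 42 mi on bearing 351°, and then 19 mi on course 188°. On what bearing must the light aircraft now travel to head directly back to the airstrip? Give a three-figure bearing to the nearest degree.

158°

Leg 1 (351°, 42 mi): east 42 sin 351° = -6.57, north 42 cos 351° = 41.48
Leg 2 (188°, 19 mi): east 19 sin 188° = -2.64, north 19 cos 188° = -18.82
Net displacement: -9.21 east, 22.67 north. Direction back to start is (9.21, -22.67): bearing = atan2(9.21, -22.67) mod 360° = 157.88° ≈ 158°.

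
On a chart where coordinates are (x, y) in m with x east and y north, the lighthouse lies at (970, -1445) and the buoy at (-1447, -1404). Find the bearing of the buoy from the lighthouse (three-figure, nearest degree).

Δeast = -1447 − 970 = -2417.00; Δnorth = -1404 − -1445 = 41.00.
Bearing = atan2(Δeast, Δnorth) mod 360° = 270.97° ≈ 271°.

271°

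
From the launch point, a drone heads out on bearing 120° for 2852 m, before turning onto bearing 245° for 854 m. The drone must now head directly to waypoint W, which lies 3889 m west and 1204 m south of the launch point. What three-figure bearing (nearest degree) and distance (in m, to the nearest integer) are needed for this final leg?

Leg 1 (120°, 2852 m): east 2852 sin 120° = 2469.90, north 2852 cos 120° = -1426.00
Leg 2 (245°, 854 m): east 854 sin 245° = -773.99, north 854 cos 245° = -360.92
Current position: (1695.92, -1786.92). Target: (-3889, -1204). Remaining: Δeast = -5584.92, Δnorth = 582.92.
Bearing = atan2(-5584.92, 582.92) mod 360° = 275.96°; distance = √((-5584.92)² + (582.92)²) = 5615.256 m.

276°, 5615 m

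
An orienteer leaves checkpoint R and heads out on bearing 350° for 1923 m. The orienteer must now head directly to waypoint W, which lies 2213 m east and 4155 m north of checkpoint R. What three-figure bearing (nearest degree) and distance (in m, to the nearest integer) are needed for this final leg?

048°, 3406 m

Leg 1 (350°, 1923 m): east 1923 sin 350° = -333.93, north 1923 cos 350° = 1893.79
Current position: (-333.93, 1893.79). Target: (2213, 4155). Remaining: Δeast = 2546.93, Δnorth = 2261.21.
Bearing = atan2(2546.93, 2261.21) mod 360° = 48.40°; distance = √((2546.93)² + (2261.21)²) = 3405.866 m.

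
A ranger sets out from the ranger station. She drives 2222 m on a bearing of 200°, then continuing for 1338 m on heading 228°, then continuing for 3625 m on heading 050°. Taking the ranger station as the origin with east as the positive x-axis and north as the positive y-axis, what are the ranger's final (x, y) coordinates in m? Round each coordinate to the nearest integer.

(1023, -653)

Leg 1 (200°, 2222 m): east 2222 sin 200° = -759.97, north 2222 cos 200° = -2088.00
Leg 2 (228°, 1338 m): east 1338 sin 228° = -994.33, north 1338 cos 228° = -895.30
Leg 3 (050°, 3625 m): east 3625 sin 50° = 2776.91, north 3625 cos 50° = 2330.11
Summing: 1022.61 m east, -653.19 m north → (1023, -653).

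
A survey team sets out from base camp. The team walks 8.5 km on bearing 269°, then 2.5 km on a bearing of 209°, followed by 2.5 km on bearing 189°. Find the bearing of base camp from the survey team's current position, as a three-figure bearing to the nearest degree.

Leg 1 (269°, 8.5 km): east 8.5 sin 269° = -8.50, north 8.5 cos 269° = -0.15
Leg 2 (209°, 2.5 km): east 2.5 sin 209° = -1.21, north 2.5 cos 209° = -2.19
Leg 3 (189°, 2.5 km): east 2.5 sin 189° = -0.39, north 2.5 cos 189° = -2.47
Net displacement: -10.10 east, -4.80 north. Direction back to start is (10.10, 4.80): bearing = atan2(10.10, 4.80) mod 360° = 64.57° ≈ 065°.

065°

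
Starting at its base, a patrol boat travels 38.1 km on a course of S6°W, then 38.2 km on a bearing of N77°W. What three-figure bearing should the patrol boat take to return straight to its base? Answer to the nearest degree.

055°

Leg 1 (S6°W, 38.1 km): east 38.1 sin 186° = -3.98, north 38.1 cos 186° = -37.89
Leg 2 (N77°W, 38.2 km): east 38.2 sin 283° = -37.22, north 38.2 cos 283° = 8.59
Net displacement: -41.20 east, -29.30 north. Direction back to start is (41.20, 29.30): bearing = atan2(41.20, 29.30) mod 360° = 54.58° ≈ 055°.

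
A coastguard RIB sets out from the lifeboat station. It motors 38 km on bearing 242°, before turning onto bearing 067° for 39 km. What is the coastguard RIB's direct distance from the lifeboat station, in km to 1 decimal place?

Leg 1 (242°, 38 km): east 38 sin 242° = -33.55, north 38 cos 242° = -17.84
Leg 2 (067°, 39 km): east 39 sin 67° = 35.90, north 39 cos 67° = 15.24
Net: 2.35 east, -2.60 north. Distance = √((2.35)² + (-2.60)²) = 3.504 km.

3.5 km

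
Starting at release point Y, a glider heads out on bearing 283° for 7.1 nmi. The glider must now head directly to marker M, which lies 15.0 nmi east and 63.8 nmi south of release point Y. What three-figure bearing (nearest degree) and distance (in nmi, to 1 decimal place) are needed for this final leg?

Leg 1 (283°, 7.1 nmi): east 7.1 sin 283° = -6.92, north 7.1 cos 283° = 1.60
Current position: (-6.92, 1.60). Target: (15.0, -63.8). Remaining: Δeast = 21.92, Δnorth = -65.40.
Bearing = atan2(21.92, -65.40) mod 360° = 161.47°; distance = √((21.92)² + (-65.40)²) = 68.972 nmi.

161°, 69.0 nmi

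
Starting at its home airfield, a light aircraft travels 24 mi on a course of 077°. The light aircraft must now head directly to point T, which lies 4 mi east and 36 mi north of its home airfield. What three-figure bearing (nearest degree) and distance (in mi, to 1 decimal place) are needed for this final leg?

Leg 1 (077°, 24 mi): east 24 sin 77° = 23.38, north 24 cos 77° = 5.40
Current position: (23.38, 5.40). Target: (4, 36). Remaining: Δeast = -19.38, Δnorth = 30.60.
Bearing = atan2(-19.38, 30.60) mod 360° = 327.65°; distance = √((-19.38)² + (30.60)²) = 36.224 mi.

328°, 36.2 mi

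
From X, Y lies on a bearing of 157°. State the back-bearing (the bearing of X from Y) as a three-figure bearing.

Back-bearing = 157° + 180° = 337°.

337°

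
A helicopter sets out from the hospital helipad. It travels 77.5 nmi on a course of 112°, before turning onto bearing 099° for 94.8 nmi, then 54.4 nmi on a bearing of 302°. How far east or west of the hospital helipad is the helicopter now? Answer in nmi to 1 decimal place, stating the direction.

Leg 1 (112°, 77.5 nmi): east 77.5 sin 112° = 71.86, north 77.5 cos 112° = -29.03
Leg 2 (099°, 94.8 nmi): east 94.8 sin 99° = 93.63, north 94.8 cos 99° = -14.83
Leg 3 (302°, 54.4 nmi): east 54.4 sin 302° = -46.13, north 54.4 cos 302° = 28.83
Net east component: 119.36 nmi.

119.4 nmi east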